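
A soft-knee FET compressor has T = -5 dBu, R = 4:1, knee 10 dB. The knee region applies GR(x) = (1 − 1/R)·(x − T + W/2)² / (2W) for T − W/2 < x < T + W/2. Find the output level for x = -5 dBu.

x − T + W/2 = -5 − (-5) + 5 = 5.
GR = (1 − 1/4) × 5² / 20 = 0.75 × 25 / 20 = 0.9375 dB.
Output = -5 − 0.9375 = -5.9375 dBu.

-5.9375 dBu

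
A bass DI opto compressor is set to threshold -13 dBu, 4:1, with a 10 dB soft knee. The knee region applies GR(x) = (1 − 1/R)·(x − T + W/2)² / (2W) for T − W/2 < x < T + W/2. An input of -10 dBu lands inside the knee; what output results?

x − T + W/2 = -10 − (-13) + 5 = 8.
GR = (1 − 1/4) × 8² / 20 = 0.75 × 64 / 20 = 2.4 dB.
Output = -10 − 2.4 = -12.4 dBu.

-12.4 dBu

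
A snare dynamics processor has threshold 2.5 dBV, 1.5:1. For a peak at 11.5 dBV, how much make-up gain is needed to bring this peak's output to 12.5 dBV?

The peak compresses to 2.5 + 9/1.5 = 8.5 dBV.
To reach 12.5 dBV requires 12.5 − 8.5 = 4 dB of make-up.

4 dB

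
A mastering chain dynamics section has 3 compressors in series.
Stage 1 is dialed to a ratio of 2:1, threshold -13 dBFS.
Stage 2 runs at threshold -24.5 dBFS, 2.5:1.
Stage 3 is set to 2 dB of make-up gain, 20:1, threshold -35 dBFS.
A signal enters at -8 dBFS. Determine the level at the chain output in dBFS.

Stage 1: -8 dBFS is 5 dB over -13 dBFS; at 2:1 that becomes 2.5 dB over, giving -10.5 dBFS.
Stage 2: overshoot 14 dB → 14/2.5 = 5.6 dB → -18.9 dBFS.
Stage 3: 16.1 dB above -35 dBFS, reduced 20:1 to 0.805 dB above → -34.195 dBFS; +2 dB make-up → -32.195 dBFS.

-32.195 dBFS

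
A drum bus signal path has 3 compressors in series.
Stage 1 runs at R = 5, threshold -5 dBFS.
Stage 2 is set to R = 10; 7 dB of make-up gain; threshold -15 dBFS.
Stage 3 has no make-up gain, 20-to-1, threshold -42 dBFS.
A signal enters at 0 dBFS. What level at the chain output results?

Stage 1: overshoot 5 dB → 5/5 = 1 dB → -4 dBFS.
Stage 2: -4 dBFS is 11 dB over -15 dBFS; at 10:1 that becomes 1.1 dB over, giving -13.9 dBFS; +7 dB make-up → -6.9 dBFS.
Stage 3: 35.1 dB above -42 dBFS, reduced 20:1 to 1.755 dB above → -40.245 dBFS.

-40.245 dBFS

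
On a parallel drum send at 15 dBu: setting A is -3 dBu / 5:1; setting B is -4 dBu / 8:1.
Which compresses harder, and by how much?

A: 18 dB over, compressed to 3.6 dB over, so 14.4 dB of GR.
B: 19 dB over, compressed to 2.375 dB over, so 16.625 dB of GR.
B applies 2.225 dB more gain reduction.

B, by 2.225 dB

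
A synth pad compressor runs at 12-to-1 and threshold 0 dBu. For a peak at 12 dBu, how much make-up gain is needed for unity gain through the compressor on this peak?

Without make-up, output = threshold + overshoot/12 = 0 + 1 = 1 dBu.
Gap to target: 11 dB.

11 dB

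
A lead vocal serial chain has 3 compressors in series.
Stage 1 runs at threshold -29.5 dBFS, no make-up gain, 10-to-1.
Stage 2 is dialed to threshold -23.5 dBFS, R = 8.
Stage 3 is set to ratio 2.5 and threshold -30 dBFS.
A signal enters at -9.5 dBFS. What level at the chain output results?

Stage 1: -9.5 dBFS is 20 dB over -29.5 dBFS; at 10:1 that becomes 2 dB over, giving -27.5 dBFS.
Stage 2: below threshold (-27.5 ≤ -23.5); passes unchanged; output -27.5 dBFS.
Stage 3: -27.5 dBFS is 2.5 dB over -30 dBFS; at 2.5:1 that becomes 1 dB over, giving -29 dBFS.

-29 dBFS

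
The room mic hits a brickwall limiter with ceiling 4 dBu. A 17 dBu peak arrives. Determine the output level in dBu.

4 dBu

The limiter clamps the peak to its 4 dBu ceiling.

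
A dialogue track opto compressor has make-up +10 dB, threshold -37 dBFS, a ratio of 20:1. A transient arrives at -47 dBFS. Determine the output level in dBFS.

-47 dBFS is 10 dB below the -37 dBFS threshold, so no gain reduction is applied.
Make-up gain adds 10 dB: -47 + 10 = -37 dBFS.

-37 dBFS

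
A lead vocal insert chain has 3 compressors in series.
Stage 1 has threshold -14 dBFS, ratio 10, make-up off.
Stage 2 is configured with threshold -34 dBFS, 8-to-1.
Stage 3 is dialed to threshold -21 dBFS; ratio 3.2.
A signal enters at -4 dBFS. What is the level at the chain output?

-31.375 dBFS

Stage 1: 10 dB above -14 dBFS, reduced 10:1 to 1 dB above → -13 dBFS.
Stage 2: 21 dB above -34 dBFS, reduced 8:1 to 2.625 dB above → -31.375 dBFS.
Stage 3: -31.375 dBFS ≤ -21 dBFS, so stage 3 doesn't engage; output -31.375 dBFS.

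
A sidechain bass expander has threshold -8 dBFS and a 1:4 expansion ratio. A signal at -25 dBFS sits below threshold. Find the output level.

Undershoot = (-8) − (-25) = 17 dB.
At 1:4, that expands to 68 dB under threshold.
Output = -8 − 68 = -76 dBFS.

-76 dBFS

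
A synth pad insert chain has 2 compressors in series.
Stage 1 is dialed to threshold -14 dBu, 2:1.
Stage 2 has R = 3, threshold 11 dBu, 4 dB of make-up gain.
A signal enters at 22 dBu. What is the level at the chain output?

Stage 1: overshoot 36 dB → 36/2 = 18 dB → 4 dBu.
Stage 2: 4 dBu is at or below the 11 dBu threshold — no compression; make-up brings it to 8 dBu.

8 dBu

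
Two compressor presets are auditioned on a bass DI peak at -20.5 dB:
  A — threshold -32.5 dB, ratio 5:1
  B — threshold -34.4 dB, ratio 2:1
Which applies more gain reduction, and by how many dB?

A: 12 dB over, compressed to 2.4 dB over, so 9.6 dB of GR.
B: 13.9 dB over, compressed to 6.95 dB over, so 6.95 dB of GR.
A applies 2.65 dB more gain reduction.

A, by 2.65 dB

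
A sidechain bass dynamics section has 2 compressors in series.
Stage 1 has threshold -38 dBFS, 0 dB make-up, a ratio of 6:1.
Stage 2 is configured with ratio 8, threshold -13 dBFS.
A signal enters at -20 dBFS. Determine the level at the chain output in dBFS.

-35 dBFS

Stage 1: -20 dBFS is 18 dB over -38 dBFS; at 6:1 that becomes 3 dB over, giving -35 dBFS.
Stage 2: -35 dBFS ≤ -13 dBFS, so stage 2 doesn't engage; output -35 dBFS.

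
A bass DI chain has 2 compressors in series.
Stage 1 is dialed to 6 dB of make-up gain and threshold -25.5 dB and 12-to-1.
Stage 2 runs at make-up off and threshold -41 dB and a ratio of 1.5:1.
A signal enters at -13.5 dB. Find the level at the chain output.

Stage 1: overshoot 12 dB → 12/12 = 1 dB → -24.5 dB; +6 dB make-up → -18.5 dB.
Stage 2: overshoot 22.5 dB → 22.5/1.5 = 15 dB → -26 dB.

-26 dB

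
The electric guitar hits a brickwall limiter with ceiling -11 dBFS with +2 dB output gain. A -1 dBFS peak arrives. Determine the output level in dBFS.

-9 dBFS

At ∞:1, everything above -11 dBFS is held at the ceiling.
Output gain then adds 2 dB: -11 + 2 = -9 dBFS.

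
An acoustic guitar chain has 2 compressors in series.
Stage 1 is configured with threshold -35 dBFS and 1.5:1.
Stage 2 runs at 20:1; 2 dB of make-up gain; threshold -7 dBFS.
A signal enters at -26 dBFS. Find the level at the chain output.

-27 dBFS

Stage 1: -26 dBFS is 9 dB over -35 dBFS; at 1.5:1 that becomes 6 dB over, giving -29 dBFS.
Stage 2: -29 dBFS is at or below the -7 dBFS threshold — no compression; make-up brings it to -27 dBFS.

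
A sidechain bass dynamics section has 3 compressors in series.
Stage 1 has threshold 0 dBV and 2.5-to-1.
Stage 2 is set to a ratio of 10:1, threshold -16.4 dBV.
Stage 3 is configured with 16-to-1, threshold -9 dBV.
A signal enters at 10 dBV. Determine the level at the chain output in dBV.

Stage 1: overshoot 10 dB → 10/2.5 = 4 dB → 4 dBV.
Stage 2: overshoot 20.4 dB → 20.4/10 = 2.04 dB → -14.36 dBV.
Stage 3: -14.36 dBV is at or below the -9 dBV threshold — no compression; output -14.36 dBV.

-14.36 dBV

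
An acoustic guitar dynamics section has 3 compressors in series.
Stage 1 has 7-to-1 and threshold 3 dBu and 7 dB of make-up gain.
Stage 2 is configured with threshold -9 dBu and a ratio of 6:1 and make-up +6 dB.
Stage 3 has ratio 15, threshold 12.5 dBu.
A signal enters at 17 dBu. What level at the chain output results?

Stage 1: 14 dB above 3 dBu, reduced 7:1 to 2 dB above → 5 dBu; +7 dB make-up → 12 dBu.
Stage 2: 21 dB above -9 dBu, reduced 6:1 to 3.5 dB above → -5.5 dBu; +6 dB make-up → 0.5 dBu.
Stage 3: 0.5 dBu is at or below the 12.5 dBu threshold — no compression; output 0.5 dBu.

0.5 dBu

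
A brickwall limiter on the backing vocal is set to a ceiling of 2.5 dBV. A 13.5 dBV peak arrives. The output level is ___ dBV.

A brickwall limiter is an ∞:1 compressor: any input above the ceiling is clamped to 2.5 dBV.

2.5 dBV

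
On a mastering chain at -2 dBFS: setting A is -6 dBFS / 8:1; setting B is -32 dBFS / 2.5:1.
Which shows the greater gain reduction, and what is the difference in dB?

B, by 14.5 dB

A: 4 dB over, compressed to 0.5 dB over, so 3.5 dB of GR.
B: 30 dB over, compressed to 12 dB over, so 18 dB of GR.
B applies 14.5 dB more gain reduction.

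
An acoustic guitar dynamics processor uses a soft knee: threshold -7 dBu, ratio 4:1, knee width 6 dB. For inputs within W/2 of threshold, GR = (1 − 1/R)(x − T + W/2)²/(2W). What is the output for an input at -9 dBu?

x − T + W/2 = -9 − (-7) + 3 = 1.
GR = (1 − 1/4) × 1² / 12 = 0.75 × 1 / 12 = 0.0625 dB.
Output = -9 − 0.0625 = -9.0625 dBu.

-9.0625 dBu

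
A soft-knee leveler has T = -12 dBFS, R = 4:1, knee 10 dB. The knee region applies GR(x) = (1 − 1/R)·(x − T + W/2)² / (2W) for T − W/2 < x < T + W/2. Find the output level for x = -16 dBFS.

x − T + W/2 = -16 − (-12) + 5 = 1.
GR = (1 − 1/4) × 1² / 20 = 0.75 × 1 / 20 = 0.0375 dB.
Output = -16 − 0.0375 = -16.0375 dBFS.

-16.0375 dBFS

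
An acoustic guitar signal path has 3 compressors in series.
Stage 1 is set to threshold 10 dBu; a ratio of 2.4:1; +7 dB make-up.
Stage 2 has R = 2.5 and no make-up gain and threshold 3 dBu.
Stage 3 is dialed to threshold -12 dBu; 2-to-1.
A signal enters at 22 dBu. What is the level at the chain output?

Stage 1: 22 dBu is 12 dB over 10 dBu; at 2.4:1 that becomes 5 dB over, giving 15 dBu; +7 dB make-up → 22 dBu.
Stage 2: 22 dBu is 19 dB over 3 dBu; at 2.5:1 that becomes 7.6 dB over, giving 10.6 dBu.
Stage 3: 10.6 dBu is 22.6 dB over -12 dBu; at 2:1 that becomes 11.3 dB over, giving -0.7 dBu.

-0.7 dBu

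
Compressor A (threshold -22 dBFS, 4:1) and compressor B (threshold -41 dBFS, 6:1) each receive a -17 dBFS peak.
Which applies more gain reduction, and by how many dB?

A: GR = 5 − 5/4 = 3.75 dB.
B: GR = 24 − 24/6 = 20 dB.
Difference: 16.25 dB in favour of B.

B, by 16.25 dB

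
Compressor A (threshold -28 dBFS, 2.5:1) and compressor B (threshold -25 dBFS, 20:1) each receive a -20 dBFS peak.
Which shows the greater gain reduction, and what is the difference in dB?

A: GR = 8 − 8/2.5 = 4.8 dB.
B: GR = 5 − 5/20 = 4.75 dB.
Difference: 0.05 dB in favour of A.

A, by 0.05 dB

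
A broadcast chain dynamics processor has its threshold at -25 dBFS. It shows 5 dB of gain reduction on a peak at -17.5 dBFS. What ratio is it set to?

Input overshoot = -17.5 − (-25) = 7.5 dB.
Output overshoot = 7.5 − 5 = 2.5 dB.
Ratio = input overshoot / output overshoot = 7.5 / 2.5 = 3.

3:1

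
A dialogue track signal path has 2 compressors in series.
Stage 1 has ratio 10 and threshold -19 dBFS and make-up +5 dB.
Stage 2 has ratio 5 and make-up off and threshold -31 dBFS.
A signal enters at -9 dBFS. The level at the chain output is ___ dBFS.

Stage 1: overshoot 10 dB → 10/10 = 1 dB → -18 dBFS; +5 dB make-up → -13 dBFS.
Stage 2: -13 dBFS is 18 dB over -31 dBFS; at 5:1 that becomes 3.6 dB over, giving -27.4 dBFS.

-27.4 dBFS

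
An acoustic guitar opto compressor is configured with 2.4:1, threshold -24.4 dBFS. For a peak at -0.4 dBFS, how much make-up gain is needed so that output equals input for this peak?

Overshoot 24 dB → 24/2.4 = 10 dB after compression, so the compressed level is -24.4 + 10 = -14.4 dBFS.
Make-up = target − compressed = -0.4 − (-14.4) = 14 dB.

14 dB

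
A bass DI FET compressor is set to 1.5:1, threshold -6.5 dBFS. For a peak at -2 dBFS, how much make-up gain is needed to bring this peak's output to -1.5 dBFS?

The peak compresses to -6.5 + 4.5/1.5 = -3.5 dBFS.
To reach -1.5 dBFS requires -1.5 − (-3.5) = 2 dB of make-up.

2 dB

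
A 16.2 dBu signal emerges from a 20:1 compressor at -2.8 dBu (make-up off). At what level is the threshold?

-3.8 dBu

Gain reduction = 16.2 − (-2.8) = 19 dB; output overshoot = GR / (R − 1) = 19 / 19 = 1 dB.
Threshold = output − output overshoot = -2.8 − 1 = -3.8 dBu.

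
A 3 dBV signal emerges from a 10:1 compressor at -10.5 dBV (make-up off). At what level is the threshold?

-12 dBV

Input is 15 dB above T (since output overshoot × R = input overshoot: (-10.5 − T)·10 = 3 − T gives T = -12 dBV).
Check: -12 + (3 − (-12))/10 = -12 + 1.5 = -10.5 dBV. ✓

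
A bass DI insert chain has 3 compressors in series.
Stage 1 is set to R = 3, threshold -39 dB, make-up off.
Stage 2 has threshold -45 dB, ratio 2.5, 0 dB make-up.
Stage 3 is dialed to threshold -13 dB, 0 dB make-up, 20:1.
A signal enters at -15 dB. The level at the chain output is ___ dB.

-39.4 dB

Stage 1: overshoot 24 dB → 24/3 = 8 dB → -31 dB.
Stage 2: 14 dB above -45 dB, reduced 2.5:1 to 5.6 dB above → -39.4 dB.
Stage 3: -39.4 dB is at or below the -13 dB threshold — no compression; output -39.4 dB.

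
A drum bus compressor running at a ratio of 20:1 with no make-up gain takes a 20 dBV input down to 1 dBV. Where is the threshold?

Let T be the threshold. Output overshoot = (input overshoot)/R, so 1 − T = (20 − T)/20.
20·(1 − T) = 20 − T → 19·T = 20 − 20 = 0.
T = 0/19 = 0 dBV.

0 dBV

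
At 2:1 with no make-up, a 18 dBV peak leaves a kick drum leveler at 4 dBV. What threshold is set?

-10 dBV

Let T be the threshold. Output overshoot = (input overshoot)/R, so 4 − T = (18 − T)/2.
2·(4 − T) = 18 − T → 1·T = 8 − 18 = -10.
T = -10/1 = -10 dBV.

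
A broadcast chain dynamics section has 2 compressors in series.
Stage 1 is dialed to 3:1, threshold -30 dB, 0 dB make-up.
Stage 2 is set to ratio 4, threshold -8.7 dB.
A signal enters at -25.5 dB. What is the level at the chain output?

-28.5 dB

Stage 1: 4.5 dB above -30 dB, reduced 3:1 to 1.5 dB above → -28.5 dB.
Stage 2: -28.5 dB ≤ -8.7 dB, so stage 2 doesn't engage; output -28.5 dB.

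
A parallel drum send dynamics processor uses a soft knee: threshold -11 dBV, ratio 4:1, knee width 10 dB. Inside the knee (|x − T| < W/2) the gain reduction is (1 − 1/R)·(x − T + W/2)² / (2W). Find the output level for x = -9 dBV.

x − T + W/2 = -9 − (-11) + 5 = 7.
GR = (1 − 1/4) × 7² / 20 = 0.75 × 49 / 20 = 1.8375 dB.
Output = -9 − 1.8375 = -10.8375 dBV.

-10.8375 dBV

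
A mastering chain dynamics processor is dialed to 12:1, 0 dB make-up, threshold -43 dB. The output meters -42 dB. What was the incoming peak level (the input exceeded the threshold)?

That's 1 dB above the -43 dB threshold.
Undo the ratio: input overshoot = 1 × 12 = 12 dB, giving input = -31 dB.

-31 dB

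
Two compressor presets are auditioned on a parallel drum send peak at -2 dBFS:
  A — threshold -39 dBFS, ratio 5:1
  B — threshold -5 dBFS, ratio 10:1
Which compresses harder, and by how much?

A, by 26.9 dB

A: GR = 37 − 37/5 = 29.6 dB.
B: GR = 3 − 3/10 = 2.7 dB.
Difference: 26.9 dB in favour of A.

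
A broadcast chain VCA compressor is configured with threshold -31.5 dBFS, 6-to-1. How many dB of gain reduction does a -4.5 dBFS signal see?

22.5 dB

-4.5 dBFS exceeds the threshold by 27 dB.
At 6:1, output sits 27/6 = 4.5 dB above threshold.
Gain reduction = 27 − 4.5 = 22.5 dB.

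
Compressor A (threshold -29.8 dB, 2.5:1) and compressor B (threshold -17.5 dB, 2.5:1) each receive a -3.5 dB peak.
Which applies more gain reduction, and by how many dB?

A, by 7.38 dB

A: 26.3 dB over, compressed to 10.52 dB over, so 15.78 dB of GR.
B: 14 dB over, compressed to 5.6 dB over, so 8.4 dB of GR.
A applies 7.38 dB more gain reduction.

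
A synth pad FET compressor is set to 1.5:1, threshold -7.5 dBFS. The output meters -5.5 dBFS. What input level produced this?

-4.5 dBFS

Post-compression overshoot = -5.5 − (-7.5) = 2 dB.
Input overshoot = R × output overshoot = 3 dB → input = -7.5 + 3 = -4.5 dBFS.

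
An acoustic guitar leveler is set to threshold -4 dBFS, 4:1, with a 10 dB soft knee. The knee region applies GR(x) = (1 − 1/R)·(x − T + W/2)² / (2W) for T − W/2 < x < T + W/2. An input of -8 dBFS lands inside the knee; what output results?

-8.0375 dBFS

x − T + W/2 = -8 − (-4) + 5 = 1.
GR = (1 − 1/4) × 1² / 20 = 0.75 × 1 / 20 = 0.0375 dB.
Output = -8 − 0.0375 = -8.0375 dBFS.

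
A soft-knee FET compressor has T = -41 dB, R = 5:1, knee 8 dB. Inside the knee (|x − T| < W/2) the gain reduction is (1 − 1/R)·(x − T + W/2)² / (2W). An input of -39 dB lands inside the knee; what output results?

x − T + W/2 = -39 − (-41) + 4 = 6.
GR = (1 − 1/5) × 6² / 16 = 0.8 × 36 / 16 = 1.8 dB.
Output = -39 − 1.8 = -40.8 dB.

-40.8 dB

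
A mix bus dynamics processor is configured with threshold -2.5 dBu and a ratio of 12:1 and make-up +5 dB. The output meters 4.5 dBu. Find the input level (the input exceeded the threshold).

21.5 dBu

Remove make-up: 4.5 − 5 = -0.5 dBu.
The compressed level sits -0.5 − (-2.5) = 2 dB over threshold.
Undo the ratio: input overshoot = 2 × 12 = 24 dB, giving input = 21.5 dBu.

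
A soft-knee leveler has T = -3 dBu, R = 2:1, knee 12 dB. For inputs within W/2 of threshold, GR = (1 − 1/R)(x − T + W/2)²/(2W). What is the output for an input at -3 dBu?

x − T + W/2 = -3 − (-3) + 6 = 6.
GR = (1 − 1/2) × 6² / 24 = 0.5 × 36 / 24 = 0.75 dB.
Output = -3 − 0.75 = -3.75 dBu.

-3.75 dBu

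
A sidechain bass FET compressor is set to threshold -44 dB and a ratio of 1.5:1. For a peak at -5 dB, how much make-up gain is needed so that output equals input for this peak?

Overshoot 39 dB → 39/1.5 = 26 dB after compression, so the compressed level is -44 + 26 = -18 dB.
Make-up = target − compressed = -5 − (-18) = 13 dB.

13 dB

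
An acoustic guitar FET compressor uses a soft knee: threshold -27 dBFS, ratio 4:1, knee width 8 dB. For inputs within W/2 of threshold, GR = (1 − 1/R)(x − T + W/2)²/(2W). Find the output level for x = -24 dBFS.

x − T + W/2 = -24 − (-27) + 4 = 7.
GR = (1 − 1/4) × 7² / 16 = 0.75 × 49 / 16 = 2.296875 dB.
Output = -24 − 2.296875 = -26.296875 dBFS.

-26.296875 dBFS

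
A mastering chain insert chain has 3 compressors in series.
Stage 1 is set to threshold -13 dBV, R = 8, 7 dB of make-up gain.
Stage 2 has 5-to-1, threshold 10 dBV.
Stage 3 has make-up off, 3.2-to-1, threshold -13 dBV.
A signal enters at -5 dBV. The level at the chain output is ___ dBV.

-10.5 dBV

Stage 1: -5 dBV is 8 dB over -13 dBV; at 8:1 that becomes 1 dB over, giving -12 dBV; +7 dB make-up → -5 dBV.
Stage 2: below threshold (-5 ≤ 10); passes unchanged; output -5 dBV.
Stage 3: 8 dB above -13 dBV, reduced 3.2:1 to 2.5 dB above → -10.5 dBV.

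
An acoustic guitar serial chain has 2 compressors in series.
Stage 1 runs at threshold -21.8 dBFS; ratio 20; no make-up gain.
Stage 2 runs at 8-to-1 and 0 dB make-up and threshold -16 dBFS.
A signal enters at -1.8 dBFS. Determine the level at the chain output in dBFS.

-20.8 dBFS

Stage 1: -1.8 dBFS is 20 dB over -21.8 dBFS; at 20:1 that becomes 1 dB over, giving -20.8 dBFS.
Stage 2: -20.8 dBFS ≤ -16 dBFS, so stage 2 doesn't engage; output -20.8 dBFS.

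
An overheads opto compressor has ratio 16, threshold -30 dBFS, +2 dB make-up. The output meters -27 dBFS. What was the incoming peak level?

Before make-up, the level was -27 − 2 = -29 dBFS.
That's 1 dB above the -30 dBFS threshold.
Before 16:1 compression the overshoot was 1 × 16 = 16 dB, so input = -30 + 16 = -14 dBFS.

-14 dBFS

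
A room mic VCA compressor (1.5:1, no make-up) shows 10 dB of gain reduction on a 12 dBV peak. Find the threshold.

-18 dBV

Gain reduction = 12 − 2 = 10 dB; output overshoot = GR / (R − 1) = 10 / 0.5 = 20 dB.
Threshold = output − output overshoot = 2 − 20 = -18 dBV.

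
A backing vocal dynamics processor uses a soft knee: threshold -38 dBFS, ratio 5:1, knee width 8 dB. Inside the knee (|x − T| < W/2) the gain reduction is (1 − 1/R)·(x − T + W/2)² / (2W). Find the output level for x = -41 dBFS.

-41.05 dBFS

x − T + W/2 = -41 − (-38) + 4 = 1.
GR = (1 − 1/5) × 1² / 16 = 0.8 × 1 / 16 = 0.05 dB.
Output = -41 − 0.05 = -41.05 dBFS.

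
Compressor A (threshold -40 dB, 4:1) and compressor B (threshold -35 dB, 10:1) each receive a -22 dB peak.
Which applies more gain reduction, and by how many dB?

A: overshoot 18 dB → output overshoot 4.5 dB → GR 13.5 dB.
B: overshoot 13 dB → output overshoot 1.3 dB → GR 11.7 dB.
A reduces 1.8 dB more.

A, by 1.8 dB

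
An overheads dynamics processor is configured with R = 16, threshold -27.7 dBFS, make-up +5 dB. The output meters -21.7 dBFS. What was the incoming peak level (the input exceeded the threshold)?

Before make-up, the level was -21.7 − 5 = -26.7 dBFS.
The compressed level sits -26.7 − (-27.7) = 1 dB over threshold.
Undo the ratio: input overshoot = 1 × 16 = 16 dB, giving input = -11.7 dBFS.

-11.7 dBFS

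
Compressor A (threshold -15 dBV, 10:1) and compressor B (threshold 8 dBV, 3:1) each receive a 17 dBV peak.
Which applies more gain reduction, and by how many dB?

A: GR = 32 − 32/10 = 28.8 dB.
B: GR = 9 − 9/3 = 6 dB.
A reduces 22.8 dB more.

A, by 22.8 dB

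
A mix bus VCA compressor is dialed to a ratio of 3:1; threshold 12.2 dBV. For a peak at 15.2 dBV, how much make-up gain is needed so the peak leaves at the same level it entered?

2 dB

Overshoot 3 dB → 3/3 = 1 dB after compression, so the compressed level is 12.2 + 1 = 13.2 dBV.
Make-up = target − compressed = 15.2 − 13.2 = 2 dB.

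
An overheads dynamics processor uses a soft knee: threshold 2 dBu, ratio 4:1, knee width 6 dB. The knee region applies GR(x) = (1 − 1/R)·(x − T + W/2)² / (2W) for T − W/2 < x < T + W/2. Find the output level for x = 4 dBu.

2.4375 dBu

x − T + W/2 = 4 − 2 + 3 = 5.
GR = (1 − 1/4) × 5² / 12 = 0.75 × 25 / 12 = 1.5625 dB.
Output = 4 − 1.5625 = 2.4375 dBu.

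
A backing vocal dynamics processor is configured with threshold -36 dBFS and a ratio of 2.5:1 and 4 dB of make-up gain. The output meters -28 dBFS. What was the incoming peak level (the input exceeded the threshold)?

-26 dBFS

Before make-up, the level was -28 − 4 = -32 dBFS.
Post-compression overshoot = -32 − (-36) = 4 dB.
Undo the ratio: input overshoot = 4 × 2.5 = 10 dB, giving input = -26 dBFS.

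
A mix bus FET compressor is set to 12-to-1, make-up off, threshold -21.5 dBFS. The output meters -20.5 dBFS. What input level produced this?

The compressed level sits -20.5 − (-21.5) = 1 dB over threshold.
Before 12:1 compression the overshoot was 1 × 12 = 12 dB, so input = -21.5 + 12 = -9.5 dBFS.

-9.5 dBFS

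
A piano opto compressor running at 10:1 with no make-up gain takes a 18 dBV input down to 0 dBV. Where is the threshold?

Let T be the threshold. Output overshoot = (input overshoot)/R, so 0 − T = (18 − T)/10.
10·(0 − T) = 18 − T → 9·T = 0 − 18 = -18.
T = -18/9 = -2 dBV.

-2 dBV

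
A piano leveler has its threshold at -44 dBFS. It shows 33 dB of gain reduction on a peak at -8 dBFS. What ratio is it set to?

12:1

Input overshoot = -8 − (-44) = 36 dB.
Output overshoot = 36 − 33 = 3 dB.
Ratio = input overshoot / output overshoot = 36 / 3 = 12.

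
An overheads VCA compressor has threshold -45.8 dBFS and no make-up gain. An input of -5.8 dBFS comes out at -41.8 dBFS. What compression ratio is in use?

Input overshoot = -5.8 − (-45.8) = 40 dB; output overshoot = -41.8 − (-45.8) = 4 dB.
Ratio = 40 / 4 = 10.

10:1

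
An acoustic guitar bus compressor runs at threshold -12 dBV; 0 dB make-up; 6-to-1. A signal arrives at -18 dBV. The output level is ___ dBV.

-18 dBV

-18 dBV is 6 dB below the -12 dBV threshold, so no gain reduction is applied.
Output = input = -18 dBV.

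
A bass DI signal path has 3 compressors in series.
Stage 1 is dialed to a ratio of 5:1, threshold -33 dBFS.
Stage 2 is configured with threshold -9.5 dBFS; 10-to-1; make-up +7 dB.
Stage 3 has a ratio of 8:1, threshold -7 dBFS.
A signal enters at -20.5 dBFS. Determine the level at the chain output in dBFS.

Stage 1: overshoot 12.5 dB → 12.5/5 = 2.5 dB → -30.5 dBFS.
Stage 2: -30.5 dBFS is at or below the -9.5 dBFS threshold — no compression; make-up brings it to -23.5 dBFS.
Stage 3: below threshold (-23.5 ≤ -7); passes unchanged; output -23.5 dBFS.

-23.5 dBFS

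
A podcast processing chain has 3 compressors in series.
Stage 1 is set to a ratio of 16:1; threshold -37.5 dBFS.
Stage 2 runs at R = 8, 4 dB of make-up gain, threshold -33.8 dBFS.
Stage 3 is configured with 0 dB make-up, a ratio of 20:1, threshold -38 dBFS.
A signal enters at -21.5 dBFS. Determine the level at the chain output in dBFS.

Stage 1: -21.5 dBFS is 16 dB over -37.5 dBFS; at 16:1 that becomes 1 dB over, giving -36.5 dBFS.
Stage 2: -36.5 dBFS is at or below the -33.8 dBFS threshold — no compression; make-up brings it to -32.5 dBFS.
Stage 3: overshoot 5.5 dB → 5.5/20 = 0.275 dB → -37.725 dBFS.

-37.725 dBFS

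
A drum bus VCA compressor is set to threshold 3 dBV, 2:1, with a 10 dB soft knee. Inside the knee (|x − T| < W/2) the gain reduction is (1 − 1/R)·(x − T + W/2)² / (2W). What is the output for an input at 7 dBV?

x − T + W/2 = 7 − 3 + 5 = 9.
GR = (1 − 1/2) × 9² / 20 = 0.5 × 81 / 20 = 2.025 dB.
Output = 7 − 2.025 = 4.975 dBV.

4.975 dBV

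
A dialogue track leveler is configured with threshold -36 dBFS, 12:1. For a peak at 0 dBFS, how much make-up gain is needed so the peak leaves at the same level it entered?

The peak compresses to -36 + 36/12 = -33 dBFS.
To reach 0 dBFS requires 0 − (-33) = 33 dB of make-up.

33 dB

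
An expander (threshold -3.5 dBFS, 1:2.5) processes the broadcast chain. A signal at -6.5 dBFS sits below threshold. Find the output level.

Below threshold, a 1:2.5 expander applies gain = (2.5−1)×(T − x) of attenuation.
(2.5−1) × 3 = 4.5 dB, so output = -6.5 − 4.5 = -11 dBFS.

-11 dBFS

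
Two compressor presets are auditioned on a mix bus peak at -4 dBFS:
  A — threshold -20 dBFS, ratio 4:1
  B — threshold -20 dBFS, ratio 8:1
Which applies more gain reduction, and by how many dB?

B, by 2 dB

A: 16 dB over, compressed to 4 dB over, so 12 dB of GR.
B: 16 dB over, compressed to 2 dB over, so 14 dB of GR.
B reduces 2 dB more.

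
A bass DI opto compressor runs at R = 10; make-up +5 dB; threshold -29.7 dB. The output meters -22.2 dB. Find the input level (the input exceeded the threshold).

-4.7 dB

Remove make-up: -22.2 − 5 = -27.2 dB.
Post-compression overshoot = -27.2 − (-29.7) = 2.5 dB.
Undo the ratio: input overshoot = 2.5 × 10 = 25 dB, giving input = -4.7 dB.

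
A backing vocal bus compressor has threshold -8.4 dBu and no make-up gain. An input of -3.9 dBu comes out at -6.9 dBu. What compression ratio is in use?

3:1

Input overshoot = -3.9 − (-8.4) = 4.5 dB; output overshoot = -6.9 − (-8.4) = 1.5 dB.
Ratio = 4.5 / 1.5 = 3.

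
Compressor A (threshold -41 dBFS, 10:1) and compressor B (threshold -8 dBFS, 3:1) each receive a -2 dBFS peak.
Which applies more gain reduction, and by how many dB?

A: overshoot 39 dB → output overshoot 3.9 dB → GR 35.1 dB.
B: overshoot 6 dB → output overshoot 2 dB → GR 4 dB.
A applies 31.1 dB more gain reduction.

A, by 31.1 dB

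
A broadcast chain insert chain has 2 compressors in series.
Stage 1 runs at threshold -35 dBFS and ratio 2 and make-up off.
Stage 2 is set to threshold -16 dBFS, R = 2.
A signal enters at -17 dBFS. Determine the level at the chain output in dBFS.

-26 dBFS

Stage 1: -17 dBFS is 18 dB over -35 dBFS; at 2:1 that becomes 9 dB over, giving -26 dBFS.
Stage 2: below threshold (-26 ≤ -16); passes unchanged; output -26 dBFS.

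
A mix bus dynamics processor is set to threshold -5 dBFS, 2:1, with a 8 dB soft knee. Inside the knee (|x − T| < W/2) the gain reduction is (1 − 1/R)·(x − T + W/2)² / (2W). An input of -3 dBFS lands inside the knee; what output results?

x − T + W/2 = -3 − (-5) + 4 = 6.
GR = (1 − 1/2) × 6² / 16 = 0.5 × 36 / 16 = 1.125 dB.
Output = -3 − 1.125 = -4.125 dBFS.

-4.125 dBFS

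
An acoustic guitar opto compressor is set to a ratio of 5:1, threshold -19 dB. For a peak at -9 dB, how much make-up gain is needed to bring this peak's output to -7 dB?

10 dB

Without make-up, output = threshold + overshoot/5 = -19 + 2 = -17 dB.
Gap to target: 10 dB.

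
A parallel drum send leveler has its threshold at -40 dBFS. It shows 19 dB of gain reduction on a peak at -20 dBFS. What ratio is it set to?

20:1

Input overshoot = -20 − (-40) = 20 dB.
Output overshoot = 20 − 19 = 1 dB.
Ratio = input overshoot / output overshoot = 20 / 1 = 20.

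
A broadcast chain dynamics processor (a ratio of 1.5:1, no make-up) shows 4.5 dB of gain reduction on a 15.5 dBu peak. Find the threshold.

Input is 13.5 dB above T (since output overshoot × R = input overshoot: (11 − T)·1.5 = 15.5 − T gives T = 2 dBu).
Check: 2 + (15.5 − 2)/1.5 = 2 + 9 = 11 dBu. ✓

2 dBu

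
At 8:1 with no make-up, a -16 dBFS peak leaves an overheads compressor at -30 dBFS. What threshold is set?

-32 dBFS

Input is 16 dB above T (since output overshoot × R = input overshoot: (-30 − T)·8 = -16 − T gives T = -32 dBFS).
Check: -32 + (-16 − (-32))/8 = -32 + 2 = -30 dBFS. ✓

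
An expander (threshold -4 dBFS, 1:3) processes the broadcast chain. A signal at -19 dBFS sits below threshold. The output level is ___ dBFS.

Undershoot = (-4) − (-19) = 15 dB.
At 1:3, that expands to 45 dB under threshold.
Output = -4 − 45 = -49 dBFS.

-49 dBFS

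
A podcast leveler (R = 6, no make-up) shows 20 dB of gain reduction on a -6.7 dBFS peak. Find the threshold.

Input is 24 dB above T (since output overshoot × R = input overshoot: (-26.7 − T)·6 = -6.7 − T gives T = -30.7 dBFS).
Check: -30.7 + (-6.7 − (-30.7))/6 = -30.7 + 4 = -26.7 dBFS. ✓

-30.7 dBFS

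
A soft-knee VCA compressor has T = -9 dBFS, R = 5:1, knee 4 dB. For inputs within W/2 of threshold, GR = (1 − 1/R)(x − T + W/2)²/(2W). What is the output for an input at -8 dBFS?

-8.9 dBFS

x − T + W/2 = -8 − (-9) + 2 = 3.
GR = (1 − 1/5) × 3² / 8 = 0.8 × 9 / 8 = 0.9 dB.
Output = -8 − 0.9 = -8.9 dBFS.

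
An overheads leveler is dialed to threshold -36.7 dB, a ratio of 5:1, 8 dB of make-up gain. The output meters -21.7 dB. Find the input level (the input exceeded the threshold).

-1.7 dB

Remove make-up: -21.7 − 8 = -29.7 dB.
The compressed level sits -29.7 − (-36.7) = 7 dB over threshold.
Undo the ratio: input overshoot = 7 × 5 = 35 dB, giving input = -1.7 dB.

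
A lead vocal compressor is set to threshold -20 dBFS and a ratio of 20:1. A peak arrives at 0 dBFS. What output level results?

The input is 20 dB above the -20 dBFS threshold.
20:1 compression reduces that to 20/20 = 1 dB over.
That puts the output at -19 dBFS.

-19 dBFS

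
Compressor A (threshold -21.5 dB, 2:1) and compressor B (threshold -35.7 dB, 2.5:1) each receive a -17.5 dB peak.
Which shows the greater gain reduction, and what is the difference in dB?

A: 4 dB over, compressed to 2 dB over, so 2 dB of GR.
B: 18.2 dB over, compressed to 7.28 dB over, so 10.92 dB of GR.
B reduces 8.92 dB more.

B, by 8.92 dB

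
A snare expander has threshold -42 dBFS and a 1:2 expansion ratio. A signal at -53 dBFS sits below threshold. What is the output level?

Undershoot = (-42) − (-53) = 11 dB.
At 1:2, that expands to 22 dB under threshold.
Output = -42 − 22 = -64 dBFS.

-64 dBFS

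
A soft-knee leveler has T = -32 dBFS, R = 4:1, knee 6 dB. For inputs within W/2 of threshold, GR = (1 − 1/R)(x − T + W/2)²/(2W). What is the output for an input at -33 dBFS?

-33.25 dBFS

x − T + W/2 = -33 − (-32) + 3 = 2.
GR = (1 − 1/4) × 2² / 12 = 0.75 × 4 / 12 = 0.25 dB.
Output = -33 − 0.25 = -33.25 dBFS.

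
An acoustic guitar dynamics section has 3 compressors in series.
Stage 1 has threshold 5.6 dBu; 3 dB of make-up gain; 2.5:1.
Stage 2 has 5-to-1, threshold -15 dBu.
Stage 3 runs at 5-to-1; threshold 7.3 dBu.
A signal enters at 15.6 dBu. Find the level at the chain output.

-9.48 dBu

Stage 1: overshoot 10 dB → 10/2.5 = 4 dB → 9.6 dBu; +3 dB make-up → 12.6 dBu.
Stage 2: 12.6 dBu is 27.6 dB over -15 dBu; at 5:1 that becomes 5.52 dB over, giving -9.48 dBu.
Stage 3: below threshold (-9.48 ≤ 7.3); passes unchanged; output -9.48 dBu.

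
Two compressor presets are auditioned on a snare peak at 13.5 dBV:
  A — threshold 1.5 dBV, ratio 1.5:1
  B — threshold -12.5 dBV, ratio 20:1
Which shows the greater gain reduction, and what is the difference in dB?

B, by 20.7 dB

A: 12 dB over, compressed to 8 dB over, so 4 dB of GR.
B: 26 dB over, compressed to 1.3 dB over, so 24.7 dB of GR.
B reduces 20.7 dB more.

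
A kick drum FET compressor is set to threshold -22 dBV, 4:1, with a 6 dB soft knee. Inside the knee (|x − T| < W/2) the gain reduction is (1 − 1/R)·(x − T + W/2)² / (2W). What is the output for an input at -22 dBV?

x − T + W/2 = -22 − (-22) + 3 = 3.
GR = (1 − 1/4) × 3² / 12 = 0.75 × 9 / 12 = 0.5625 dB.
Output = -22 − 0.5625 = -22.5625 dBV.

-22.5625 dBV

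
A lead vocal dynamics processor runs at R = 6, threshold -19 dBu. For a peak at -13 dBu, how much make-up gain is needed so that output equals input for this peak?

5 dB

Without make-up, output = threshold + overshoot/6 = -19 + 1 = -18 dBu.
Gap to target: 5 dB.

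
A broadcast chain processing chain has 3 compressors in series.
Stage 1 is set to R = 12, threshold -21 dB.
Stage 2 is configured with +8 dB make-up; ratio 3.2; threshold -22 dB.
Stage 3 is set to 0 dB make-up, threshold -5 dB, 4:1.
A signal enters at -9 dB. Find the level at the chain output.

-13.375 dB

Stage 1: 12 dB above -21 dB, reduced 12:1 to 1 dB above → -20 dB.
Stage 2: overshoot 2 dB → 2/3.2 = 0.625 dB → -21.375 dB; +8 dB make-up → -13.375 dB.
Stage 3: below threshold (-13.375 ≤ -5); passes unchanged; output -13.375 dB.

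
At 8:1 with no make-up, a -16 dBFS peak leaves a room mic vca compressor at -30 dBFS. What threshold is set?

Input is 16 dB above T (since output overshoot × R = input overshoot: (-30 − T)·8 = -16 − T gives T = -32 dBFS).
Check: -32 + (-16 − (-32))/8 = -32 + 2 = -30 dBFS. ✓

-32 dBFS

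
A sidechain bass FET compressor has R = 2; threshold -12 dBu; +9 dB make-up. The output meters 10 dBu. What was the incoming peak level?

Before make-up, the level was 10 − 9 = 1 dBu.
The compressed level sits 1 − (-12) = 13 dB over threshold.
Undo the ratio: input overshoot = 13 × 2 = 26 dB, giving input = 14 dBu.

14 dBu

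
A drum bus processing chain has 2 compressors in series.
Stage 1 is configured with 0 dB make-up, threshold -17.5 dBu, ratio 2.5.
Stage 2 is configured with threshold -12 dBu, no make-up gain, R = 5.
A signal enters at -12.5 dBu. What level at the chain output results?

Stage 1: overshoot 5 dB → 5/2.5 = 2 dB → -15.5 dBu.
Stage 2: -15.5 dBu ≤ -12 dBu, so stage 2 doesn't engage; output -15.5 dBu.

-15.5 dBu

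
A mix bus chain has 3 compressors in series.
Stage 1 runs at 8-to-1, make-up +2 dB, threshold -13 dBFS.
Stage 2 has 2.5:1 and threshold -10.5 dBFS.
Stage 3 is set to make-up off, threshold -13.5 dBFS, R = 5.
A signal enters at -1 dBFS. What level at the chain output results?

Stage 1: 12 dB above -13 dBFS, reduced 8:1 to 1.5 dB above → -11.5 dBFS; +2 dB make-up → -9.5 dBFS.
Stage 2: -9.5 dBFS is 1 dB over -10.5 dBFS; at 2.5:1 that becomes 0.4 dB over, giving -10.1 dBFS.
Stage 3: -10.1 dBFS is 3.4 dB over -13.5 dBFS; at 5:1 that becomes 0.68 dB over, giving -12.82 dBFS.

-12.82 dBFS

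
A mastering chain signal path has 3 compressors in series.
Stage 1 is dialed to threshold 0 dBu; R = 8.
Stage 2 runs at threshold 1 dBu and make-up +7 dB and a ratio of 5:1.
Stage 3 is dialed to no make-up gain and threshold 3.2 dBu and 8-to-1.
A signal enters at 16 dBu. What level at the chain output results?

3.825 dBu

Stage 1: 16 dBu is 16 dB over 0 dBu; at 8:1 that becomes 2 dB over, giving 2 dBu.
Stage 2: overshoot 1 dB → 1/5 = 0.2 dB → 1.2 dBu; +7 dB make-up → 8.2 dBu.
Stage 3: 5 dB above 3.2 dBu, reduced 8:1 to 0.625 dB above → 3.825 dBu.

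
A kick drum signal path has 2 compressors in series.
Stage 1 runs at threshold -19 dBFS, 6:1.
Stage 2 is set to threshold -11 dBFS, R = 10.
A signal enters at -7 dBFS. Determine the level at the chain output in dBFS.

-17 dBFS

Stage 1: overshoot 12 dB → 12/6 = 2 dB → -17 dBFS.
Stage 2: -17 dBFS is at or below the -11 dBFS threshold — no compression; output -17 dBFS.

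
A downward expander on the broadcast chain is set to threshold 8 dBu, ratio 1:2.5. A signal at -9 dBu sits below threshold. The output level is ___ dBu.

Undershoot = 8 − (-9) = 17 dB.
At 1:2.5, that expands to 42.5 dB under threshold.
Output = 8 − 42.5 = -34.5 dBu.

-34.5 dBu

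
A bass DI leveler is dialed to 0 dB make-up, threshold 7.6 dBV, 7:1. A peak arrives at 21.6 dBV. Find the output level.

9.6 dBV

21.6 dBV sits 14 dB over threshold.
7:1 compression reduces that to 14/7 = 2 dB over.
Output = 7.6 + 2 = 9.6 dBV.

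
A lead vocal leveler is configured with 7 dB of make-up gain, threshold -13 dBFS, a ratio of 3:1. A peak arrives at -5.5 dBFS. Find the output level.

-3.5 dBFS

-5.5 dBFS sits 7.5 dB over threshold.
3:1 compression reduces that to 7.5/3 = 2.5 dB over.
So the level is -13 + 2.5 = -10.5 dBFS; make-up adds 7 dB, giving -3.5 dBFS.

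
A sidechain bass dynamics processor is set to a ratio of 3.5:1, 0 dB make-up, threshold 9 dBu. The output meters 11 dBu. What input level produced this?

Post-compression overshoot = 11 − 9 = 2 dB.
Before 3.5:1 compression the overshoot was 2 × 3.5 = 7 dB, so input = 9 + 7 = 16 dBu.

16 dBu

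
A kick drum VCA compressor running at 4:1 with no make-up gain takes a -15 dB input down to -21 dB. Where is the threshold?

-23 dB

Gain reduction = -15 − (-21) = 6 dB; output overshoot = GR / (R − 1) = 6 / 3 = 2 dB.
Threshold = output − output overshoot = -21 − 2 = -23 dB.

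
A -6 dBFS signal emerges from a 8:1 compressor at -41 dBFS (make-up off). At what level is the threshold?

Let T be the threshold. Output overshoot = (input overshoot)/R, so -41 − T = (-6 − T)/8.
8·(-41 − T) = -6 − T → 7·T = -328 − (-6) = -322.
T = -322/7 = -46 dBFS.

-46 dBFS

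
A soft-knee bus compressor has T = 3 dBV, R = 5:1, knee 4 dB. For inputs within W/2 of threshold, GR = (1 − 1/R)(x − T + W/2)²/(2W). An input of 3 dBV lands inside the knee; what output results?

x − T + W/2 = 3 − 3 + 2 = 2.
GR = (1 − 1/5) × 2² / 8 = 0.8 × 4 / 8 = 0.4 dB.
Output = 3 − 0.4 = 2.6 dBV.

2.6 dBV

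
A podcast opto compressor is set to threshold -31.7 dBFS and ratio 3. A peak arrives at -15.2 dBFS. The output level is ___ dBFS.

-26.2 dBFS

Overshoot: -15.2 − (-31.7) = 16.5 dB.
3:1 compression reduces that to 16.5/3 = 5.5 dB over.
Output = -31.7 + 5.5 = -26.2 dBFS.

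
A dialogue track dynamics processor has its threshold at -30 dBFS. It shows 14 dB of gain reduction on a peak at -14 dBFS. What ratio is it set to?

Input overshoot = -14 − (-30) = 16 dB.
Output overshoot = 16 − 14 = 2 dB.
Ratio = input overshoot / output overshoot = 16 / 2 = 8.

8:1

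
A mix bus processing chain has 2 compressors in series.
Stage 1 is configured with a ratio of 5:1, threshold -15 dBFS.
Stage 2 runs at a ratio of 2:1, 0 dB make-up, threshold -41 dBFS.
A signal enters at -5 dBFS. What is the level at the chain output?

Stage 1: 10 dB above -15 dBFS, reduced 5:1 to 2 dB above → -13 dBFS.
Stage 2: 28 dB above -41 dBFS, reduced 2:1 to 14 dB above → -27 dBFS.

-27 dBFS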